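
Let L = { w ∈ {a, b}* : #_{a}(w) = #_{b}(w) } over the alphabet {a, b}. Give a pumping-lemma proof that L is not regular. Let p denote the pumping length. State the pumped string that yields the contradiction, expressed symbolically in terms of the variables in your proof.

Assume L is regular; let p be its pumping constant.
Choose w = a^p b^p ∈ L with |w| = 2p ≥ p.
The pumping lemma gives a decomposition w = xyz where |xy| ≤ p and |y| > 0.
The first p characters of w are a's, so xy (and hence y) consists only of a's. Write y = a^k, 1 ≤ k ≤ p.
Pump with i = 2: xy^2z = a^{p+k} b^p has p+k occurrences of a but only p of b. Since k ≥ 1 the counts differ, so xy^2z ∉ L.
This is a contradiction; hence L is not regular.

a^{p+k} b^p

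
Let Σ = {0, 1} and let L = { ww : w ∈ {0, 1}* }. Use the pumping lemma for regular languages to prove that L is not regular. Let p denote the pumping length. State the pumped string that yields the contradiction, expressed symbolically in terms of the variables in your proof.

Toward a contradiction, assume L is regular with pumping length p.
Take w = 0^p 1^p 0^p 1^p = uu where u = 0^p1^p; then w ∈ L and |w| = 4p ≥ p.
The pumping lemma gives a decomposition w = xyz where |xy| ≤ p and y is nonempty.
Because |xy| ≤ p and w begins with p copies of 0, we have y = 0^k with 1 ≤ k ≤ p.
Pump with i = 2: xy^2z = 0^{p+k} 1^p 0^p 1^p, of length 4p+k. Suppose this equals vv. The string starts with 0 and ends with 1, so v does too; thus the boundary between the two copies of v is a 1→0 transition. There is exactly one such transition, at position 2p+k, so |v| = 2p+k and |vv| = 4p+2k ≠ 4p+k since k ≥ 1. So xy^2z ∉ L.
This is a contradiction; hence L is not regular.

0^{p+k} 1^p 0^p 1^p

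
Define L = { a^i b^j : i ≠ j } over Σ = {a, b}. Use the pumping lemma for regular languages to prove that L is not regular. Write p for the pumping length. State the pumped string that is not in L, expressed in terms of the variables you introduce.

Toward a contradiction, assume L is regular with pumping length p.
Choose w = a^p b^{p+p!}. Since p ≠ p+p!, w ∈ L; and |w| ≥ p.
The pumping lemma gives a decomposition w = xyz where |xy| ≤ p and |y| > 0.
Because |xy| ≤ p and w begins with p copies of a, we have y = a^k with 1 ≤ k ≤ p.
Since 1 ≤ k ≤ p, k divides p!; set t = 1 + p!/k. Then xy^t z has p + (p!/k)·k = p + p! copies of a. Now the a-count equals the b-count, so i ≠ j fails. So xy^t z = a^{p+p!} b^{p+p!} ∉ L.
This contradicts the pumping lemma, so L is not regular.

a^{p+p!} b^{p+p!}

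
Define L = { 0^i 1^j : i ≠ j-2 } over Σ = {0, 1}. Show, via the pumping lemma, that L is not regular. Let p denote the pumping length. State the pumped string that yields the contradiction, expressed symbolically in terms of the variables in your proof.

Suppose for contradiction that L is regular, and let p be the pumping length.
Choose w = 0^p 1^{p+p!+2}. Since p ≠ (p+p!+2)-2 = p+p!, w ∈ L; and |w| ≥ p.
The pumping lemma gives a decomposition w = xyz where |xy| ≤ p and |y| ≥ 1.
The first p characters of w are 0's, so xy (and hence y) consists only of 0's. Write y = 0^k, 1 ≤ k ≤ p.
Since 1 ≤ k ≤ p, k divides p!; set t = 1 + p!/k. Then xy^t z has p + (p!/k)·k = p + p! copies of 0. Now the 0-count is p+p! and (1-count)-2 = (p+p!+2)-2 = p+p!, so i ≠ j-2 fails. So xy^t z = 0^{p+p!} 1^{p+p!+2} ∉ L.
Contradiction. Therefore L is not regular.

0^{p+p!} 1^{p+p!+2}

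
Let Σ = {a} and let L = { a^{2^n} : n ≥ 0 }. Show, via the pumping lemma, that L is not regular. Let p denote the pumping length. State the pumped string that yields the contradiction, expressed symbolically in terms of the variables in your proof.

a^{2^p+k}

Assume L is regular; let p be its pumping constant.
Take w = a^{2^p} ∈ L with |w| = 2^p ≥ p.
By the pumping lemma, w = xyz with |xy| ≤ p and |y| > 0.
Then y = a^k for some k with 1 ≤ k ≤ p.
Pump with i = 2: xy^2z = a^{2^p+k}. Since 1 ≤ k ≤ p < 2^p, we have 2^p < 2^p+k < 2^{p+1}, so 2^p+k is not a power of 2. So xy^2z ∉ L.
This is a contradiction; hence L is not regular.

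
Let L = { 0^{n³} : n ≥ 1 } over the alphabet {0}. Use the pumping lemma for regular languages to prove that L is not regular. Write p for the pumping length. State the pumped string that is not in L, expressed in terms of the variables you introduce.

Assume L is regular; let p be its pumping constant.
Take w = 0^{p³} ∈ L with |w| = p³ ≥ p.
The pumping lemma gives a decomposition w = xyz where |xy| ≤ p and y is nonempty.
Then y = 0^k for some k with 1 ≤ k ≤ p.
Pump with i = 2: xy^2z = 0^{p³+k}. Since 1 ≤ k ≤ p, p³ < p³+k ≤ p³+p < p³+3p²+3p+1 = (p+1)³, so p³+k is not a perfect cube. So xy^2z ∉ L.
This is a contradiction; hence L is not regular.

0^{p³+k}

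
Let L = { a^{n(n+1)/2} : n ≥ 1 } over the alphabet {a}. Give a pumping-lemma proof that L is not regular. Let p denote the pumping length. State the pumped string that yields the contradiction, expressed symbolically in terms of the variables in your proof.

Assume L is regular; let p be its pumping constant.
Take w = a^{p(p+1)/2} ∈ L with |w| = p(p+1)/2 ≥ p.
Write w = xyz as guaranteed by the lemma, with |xy| ≤ p and y is nonempty.
Then y = a^k for some k with 1 ≤ k ≤ p.
Pump with i = 2: xy^2z = a^{p(p+1)/2+k}. Since 1 ≤ k ≤ p, p(p+1)/2 < p(p+1)/2+k ≤ p(p+1)/2+p < (p+1)(p+2)/2, so p(p+1)/2+k is strictly between consecutive triangular numbers. So xy^2z ∉ L.
This is a contradiction; hence L is not regular.

a^{p(p+1)/2+k}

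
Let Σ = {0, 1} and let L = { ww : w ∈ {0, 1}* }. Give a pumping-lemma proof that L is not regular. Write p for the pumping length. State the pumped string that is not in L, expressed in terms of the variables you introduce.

Assume L is regular. Let p be the pumping length given by the pumping lemma.
Take w = 0^p 1^p 0^p 1^p = uu where u = 0^p1^p; then w ∈ L and |w| = 4p ≥ p.
The pumping lemma gives a decomposition w = xyz where |xy| ≤ p and |y| > 0.
The first p characters of w are 0's, so xy (and hence y) consists only of 0's. Write y = 0^k, 1 ≤ k ≤ p.
Pump with i = 2: xy^2z = 0^{p+k} 1^p 0^p 1^p, of length 4p+k. Suppose this equals vv. The string starts with 0 and ends with 1, so v does too; thus the boundary between the two copies of v is a 1→0 transition. There is exactly one such transition, at position 2p+k, so |v| = 2p+k and |vv| = 4p+2k ≠ 4p+k since k ≥ 1. So xy^2z ∉ L.
Contradiction. Therefore L is not regular.

0^{p+k} 1^p 0^p 1^p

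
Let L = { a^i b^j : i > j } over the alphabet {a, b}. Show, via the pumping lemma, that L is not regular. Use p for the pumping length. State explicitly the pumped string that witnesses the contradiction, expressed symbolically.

a^{p+1-k} b^p

Assume L is regular; let p be its pumping constant.
Choose w = a^{p+1} b^p ∈ L, with |w| = 2p+1 ≥ p.
The pumping lemma gives a decomposition w = xyz where |xy| ≤ p and y is nonempty.
The first p characters of w are a's, so xy (and hence y) consists only of a's. Write y = a^k, 1 ≤ k ≤ p.
Consider xy^0z = xz = a^{p+1-k} b^p. Since k ≥ 1, the a-count p+1-k is at most p, so i > j fails; thus xz ∉ L.
This contradicts the pumping lemma, so L is not regular.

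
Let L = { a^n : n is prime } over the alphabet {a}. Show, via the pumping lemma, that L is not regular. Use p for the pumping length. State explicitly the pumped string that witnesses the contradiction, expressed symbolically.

a^{q(1+k)}

Suppose for contradiction that L is regular, and let p be the pumping length.
Let q be a prime with q ≥ p+2 (infinitely many primes exist), and take w = a^q ∈ L with |w| = q ≥ p.
By the pumping lemma, w = xyz with |xy| ≤ p and |y| ≥ 1.
Then y = a^k for some k with 1 ≤ k ≤ p.
Since 1 ≤ k ≤ p, |xz| = q-k. Pump with i = q+1: |xy^{q+1}z| = (q-k)+(q+1)k = q+qk = q(1+k), which is composite (both factors ≥ 2). So xy^{q+1}z = a^{q(1+k)} ∉ L.
This is a contradiction; hence L is not regular.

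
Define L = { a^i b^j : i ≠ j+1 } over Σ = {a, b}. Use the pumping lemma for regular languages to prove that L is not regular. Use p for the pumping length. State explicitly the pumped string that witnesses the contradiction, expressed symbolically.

a^{p+p!} b^{p+p!-1}

Toward a contradiction, assume L is regular with pumping length p.
Choose w = a^p b^{p+p!-1}. Since p ≠ (p+p!-1)+1 = p+p!, w ∈ L; and |w| ≥ p.
The pumping lemma gives a decomposition w = xyz where |xy| ≤ p and |y| > 0.
The first p characters of w are a's, so xy (and hence y) consists only of a's. Write y = a^k, 1 ≤ k ≤ p.
Since 1 ≤ k ≤ p, k divides p!; set t = 1 + p!/k. Then xy^t z has p + (p!/k)·k = p + p! copies of a. Now the a-count is p+p! and (b-count)+1 = (p+p!-1)+1 = p+p!, so i ≠ j+1 fails. So xy^t z = a^{p+p!} b^{p+p!-1} ∉ L.
This contradicts the pumping lemma, so L is not regular.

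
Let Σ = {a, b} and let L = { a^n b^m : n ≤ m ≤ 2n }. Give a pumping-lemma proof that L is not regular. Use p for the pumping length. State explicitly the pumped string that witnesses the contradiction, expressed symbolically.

a^{p+k} b^p

Assume L is regular; let p be its pumping constant.
Take w = a^p b^p ∈ L (since p ≤ p ≤ 2p), with |w| = 2p ≥ p.
The pumping lemma gives a decomposition w = xyz where |xy| ≤ p and |y| > 0.
The first p characters of w are a's, so xy (and hence y) consists only of a's. Write y = a^k, 1 ≤ k ≤ p.
Pump with i = 2: xy^2z = a^{p+k} b^p. Now n = p+k > p = m, so the condition n ≤ m fails. Thus xy^2z ∉ L.
Contradiction. Therefore L is not regular.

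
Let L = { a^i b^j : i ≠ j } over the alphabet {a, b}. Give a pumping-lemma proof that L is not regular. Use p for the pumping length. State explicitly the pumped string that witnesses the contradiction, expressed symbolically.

a^{p+p!} b^{p+p!}

Assume L is regular. Let p be the pumping length given by the pumping lemma.
Choose w = a^p b^{p+p!}. Since p ≠ p+p!, w ∈ L; and |w| ≥ p.
By the pumping lemma, w = xyz with |xy| ≤ p and |y| ≥ 1.
Because |xy| ≤ p and w begins with p copies of a, we have y = a^k with 1 ≤ k ≤ p.
Since 1 ≤ k ≤ p, k divides p!; set t = 1 + p!/k. Then xy^t z has p + (p!/k)·k = p + p! copies of a. Now the a-count equals the b-count, so i ≠ j fails. So xy^t z = a^{p+p!} b^{p+p!} ∉ L.
This is a contradiction; hence L is not regular.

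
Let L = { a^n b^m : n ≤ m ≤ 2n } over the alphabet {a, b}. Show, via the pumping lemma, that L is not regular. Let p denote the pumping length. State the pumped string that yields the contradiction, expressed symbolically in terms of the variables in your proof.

a^{p+k} b^p

Suppose for contradiction that L is regular, and let p be the pumping length.
Take w = a^p b^p ∈ L (since p ≤ p ≤ 2p), with |w| = 2p ≥ p.
The pumping lemma gives a decomposition w = xyz where |xy| ≤ p and y is nonempty.
Since the first p symbols of w are all a's and |xy| ≤ p, y lies entirely in the leading a-block: y = a^k for some k with 1 ≤ k ≤ p.
Pump with i = 2: xy^2z = a^{p+k} b^p. Now n = p+k > p = m, so the condition n ≤ m fails. Thus xy^2z ∉ L.
Contradiction. Therefore L is not regular.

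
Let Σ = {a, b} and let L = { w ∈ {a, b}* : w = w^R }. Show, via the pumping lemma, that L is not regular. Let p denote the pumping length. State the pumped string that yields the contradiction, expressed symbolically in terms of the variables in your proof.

Suppose for contradiction that L is regular, and let p be the pumping length.
Take w = a^p b a^p, a palindrome of length 2p+1 ≥ p.
Write w = xyz as guaranteed by the lemma, with |xy| ≤ p and |y| > 0.
Since the first p symbols of w are all a's and |xy| ≤ p, y lies entirely in the leading a-block: y = a^k for some k with 1 ≤ k ≤ p.
Pump with i = 2: xy^2z = a^{p+k} b a^p. Its reverse is a^p b a^{p+k}, which differs from xy^2z since k ≥ 1. So xy^2z is not a palindrome and xy^2z ∉ L.
This contradicts the pumping lemma, so L is not regular.

a^{p+k} b a^p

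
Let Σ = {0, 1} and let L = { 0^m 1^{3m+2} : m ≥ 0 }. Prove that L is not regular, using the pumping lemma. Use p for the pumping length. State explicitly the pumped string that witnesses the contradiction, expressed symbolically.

Assume L is regular. Let p be the pumping length given by the pumping lemma.
Let w = 0^p 1^{3p+2} ∈ L; note |w| = 4p+2 ≥ p.
The pumping lemma gives a decomposition w = xyz where |xy| ≤ p and |y| > 0.
The first p characters of w are 0's, so xy (and hence y) consists only of 0's. Write y = 0^k, 1 ≤ k ≤ p.
Pump with i = 2: xy^2z = 0^{p+k} 1^{3p+2}. For this to lie in L we would need 3p+2 = 3(p+k)+2, which forces k = 0. But k ≥ 1, so xy^2z ∉ L.
This contradicts the pumping lemma, so L is not regular.

0^{p+k} 1^{3p+2}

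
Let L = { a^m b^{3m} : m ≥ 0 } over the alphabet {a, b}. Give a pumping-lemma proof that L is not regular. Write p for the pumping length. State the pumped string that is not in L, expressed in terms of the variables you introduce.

a^{p+k} b^{3p}

Assume L is regular. Let p be the pumping length given by the pumping lemma.
Let w = a^p b^{3p} ∈ L; note |w| = 4p ≥ p.
By the pumping lemma, w = xyz with |xy| ≤ p and |y| ≥ 1.
Since the first p symbols of w are all a's and |xy| ≤ p, y lies entirely in the leading a-block: y = a^k for some k with 1 ≤ k ≤ p.
Pump with i = 2: xy^2z = a^{p+k} b^{3p}. For this to lie in L we would need 3p = 3(p+k), which forces k = 0. But k ≥ 1, so xy^2z ∉ L.
This contradicts the pumping lemma, so L is not regular.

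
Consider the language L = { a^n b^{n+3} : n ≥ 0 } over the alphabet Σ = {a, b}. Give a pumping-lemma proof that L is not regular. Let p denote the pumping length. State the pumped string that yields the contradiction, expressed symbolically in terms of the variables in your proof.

a^{p+k} b^{p+3}

Toward a contradiction, assume L is regular with pumping length p.
Take w = a^p b^{p+3}. Then w ∈ L and |w| = 2p+3 ≥ p.
By the pumping lemma, w = xyz with |xy| ≤ p and |y| > 0.
Because |xy| ≤ p and w begins with p copies of a, we have y = a^k with 1 ≤ k ≤ p.
Pump with i = 2: xy^2z = a^{p+k} b^{p+3}. For this to lie in L we would need p+3 = (p+k)+3, which forces k = 0. But k ≥ 1, so xy^2z ∉ L.
Contradiction. Therefore L is not regular.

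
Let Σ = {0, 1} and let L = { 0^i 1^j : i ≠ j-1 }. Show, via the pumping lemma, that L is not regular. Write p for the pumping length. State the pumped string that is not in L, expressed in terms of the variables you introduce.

Toward a contradiction, assume L is regular with pumping length p.
Choose w = 0^p 1^{p+p!+1}. Since p ≠ (p+p!+1)-1 = p+p!, w ∈ L; and |w| ≥ p.
The pumping lemma gives a decomposition w = xyz where |xy| ≤ p and |y| > 0.
Because |xy| ≤ p and w begins with p copies of 0, we have y = 0^k with 1 ≤ k ≤ p.
Since 1 ≤ k ≤ p, k divides p!; set t = 1 + p!/k. Then xy^t z has p + (p!/k)·k = p + p! copies of 0. Now the 0-count is p+p! and (1-count)-1 = (p+p!+1)-1 = p+p!, so i ≠ j-1 fails. So xy^t z = 0^{p+p!} 1^{p+p!+1} ∉ L.
This contradicts the pumping lemma, so L is not regular.

0^{p+p!} 1^{p+p!+1}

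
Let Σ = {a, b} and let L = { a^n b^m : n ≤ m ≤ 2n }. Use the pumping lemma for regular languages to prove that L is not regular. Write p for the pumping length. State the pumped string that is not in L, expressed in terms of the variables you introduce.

Assume L is regular. Let p be the pumping length given by the pumping lemma.
Take w = a^p b^p ∈ L (since p ≤ p ≤ 2p), with |w| = 2p ≥ p.
By the pumping lemma, w = xyz with |xy| ≤ p and |y| ≥ 1.
The first p characters of w are a's, so xy (and hence y) consists only of a's. Write y = a^k, 1 ≤ k ≤ p.
Pump with i = 2: xy^2z = a^{p+k} b^p. Now n = p+k > p = m, so the condition n ≤ m fails. Thus xy^2z ∉ L.
This is a contradiction; hence L is not regular.

a^{p+k} b^p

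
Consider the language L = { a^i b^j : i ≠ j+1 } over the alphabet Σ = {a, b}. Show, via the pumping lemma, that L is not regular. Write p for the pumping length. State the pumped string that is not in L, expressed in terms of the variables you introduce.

Suppose for contradiction that L is regular, and let p be the pumping length.
Choose w = a^p b^{p+p!-1}. Since p ≠ (p+p!-1)+1 = p+p!, w ∈ L; and |w| ≥ p.
The pumping lemma gives a decomposition w = xyz where |xy| ≤ p and |y| > 0.
Because |xy| ≤ p and w begins with p copies of a, we have y = a^k with 1 ≤ k ≤ p.
Since 1 ≤ k ≤ p, k divides p!; set t = 1 + p!/k. Then xy^t z has p + (p!/k)·k = p + p! copies of a. Now the a-count is p+p! and (b-count)+1 = (p+p!-1)+1 = p+p!, so i ≠ j+1 fails. So xy^t z = a^{p+p!} b^{p+p!-1} ∉ L.
Contradiction. Therefore L is not regular.

a^{p+p!} b^{p+p!-1}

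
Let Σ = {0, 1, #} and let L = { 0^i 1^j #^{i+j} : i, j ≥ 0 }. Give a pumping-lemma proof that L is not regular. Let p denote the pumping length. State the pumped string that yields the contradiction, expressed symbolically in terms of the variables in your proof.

0^{p+k} 1^p #^{2p}

Assume L is regular. Let p be the pumping length given by the pumping lemma.
Take w = 0^p 1^p #^{2p} ∈ L (with i=j=p, i+j=2p), |w| = 4p ≥ p.
Write w = xyz as guaranteed by the lemma, with |xy| ≤ p and |y| ≥ 1.
Because |xy| ≤ p and w begins with p copies of 0, we have y = 0^k with 1 ≤ k ≤ p.
Consider xy^2z = 0^{p+k} 1^p #^{2p}. Now the 0- and 1-counts sum to 2p+k, but the #-count is 2p ≠ 2p+k. So xy^2z ∉ L.
This is a contradiction; hence L is not regular.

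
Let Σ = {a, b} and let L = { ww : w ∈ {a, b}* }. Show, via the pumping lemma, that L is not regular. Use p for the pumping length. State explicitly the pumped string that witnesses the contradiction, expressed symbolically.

a^{p+k} b^p a^p b^p

Toward a contradiction, assume L is regular with pumping length p.
Take w = a^p b^p a^p b^p = uu where u = a^pb^p; then w ∈ L and |w| = 4p ≥ p.
Write w = xyz as guaranteed by the lemma, with |xy| ≤ p and |y| ≥ 1.
Since the first p symbols of w are all a's and |xy| ≤ p, y lies entirely in the leading a-block: y = a^k for some k with 1 ≤ k ≤ p.
Pump with i = 2: xy^2z = a^{p+k} b^p a^p b^p, of length 4p+k. Suppose this equals vv. The string starts with a and ends with b, so v does too; thus the boundary between the two copies of v is a b→a transition. There is exactly one such transition, at position 2p+k, so |v| = 2p+k and |vv| = 4p+2k ≠ 4p+k since k ≥ 1. So xy^2z ∉ L.
This is a contradiction; hence L is not regular.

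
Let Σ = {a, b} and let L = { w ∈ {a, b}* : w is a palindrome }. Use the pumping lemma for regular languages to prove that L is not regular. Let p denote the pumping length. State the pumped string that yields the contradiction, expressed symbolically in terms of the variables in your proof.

a^{p+k} b a^p

Toward a contradiction, assume L is regular with pumping length p.
Take w = a^p b a^p, a palindrome of length 2p+1 ≥ p.
The pumping lemma gives a decomposition w = xyz where |xy| ≤ p and y is nonempty.
Because |xy| ≤ p and w begins with p copies of a, we have y = a^k with 1 ≤ k ≤ p.
Pump with i = 2: xy^2z = a^{p+k} b a^p. Its reverse is a^p b a^{p+k}, which differs from xy^2z since k ≥ 1. So xy^2z is not a palindrome and xy^2z ∉ L.
Contradiction. Therefore L is not regular.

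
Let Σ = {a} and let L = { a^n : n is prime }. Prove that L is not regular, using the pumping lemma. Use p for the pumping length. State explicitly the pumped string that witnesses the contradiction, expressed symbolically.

Assume L is regular; let p be its pumping constant.
Let q be a prime with q ≥ p+2 (infinitely many primes exist), and take w = a^q ∈ L with |w| = q ≥ p.
By the pumping lemma, w = xyz with |xy| ≤ p and y is nonempty.
Then y = a^k for some k with 1 ≤ k ≤ p.
Since 1 ≤ k ≤ p, |xz| = q-k. Pump with i = q+1: |xy^{q+1}z| = (q-k)+(q+1)k = q+qk = q(1+k), which is composite (both factors ≥ 2). So xy^{q+1}z = a^{q(1+k)} ∉ L.
This is a contradiction; hence L is not regular.

a^{q(1+k)}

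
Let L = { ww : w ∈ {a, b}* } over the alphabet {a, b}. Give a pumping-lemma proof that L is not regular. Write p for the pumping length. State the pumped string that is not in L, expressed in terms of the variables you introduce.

Toward a contradiction, assume L is regular with pumping length p.
Take w = a^p b^p a^p b^p = uu where u = a^pb^p; then w ∈ L and |w| = 4p ≥ p.
The pumping lemma gives a decomposition w = xyz where |xy| ≤ p and |y| > 0.
Because |xy| ≤ p and w begins with p copies of a, we have y = a^k with 1 ≤ k ≤ p.
Pump with i = 2: xy^2z = a^{p+k} b^p a^p b^p, of length 4p+k. Suppose this equals vv. The string starts with a and ends with b, so v does too; thus the boundary between the two copies of v is a b→a transition. There is exactly one such transition, at position 2p+k, so |v| = 2p+k and |vv| = 4p+2k ≠ 4p+k since k ≥ 1. So xy^2z ∉ L.
This is a contradiction; hence L is not regular.

a^{p+k} b^p a^p b^p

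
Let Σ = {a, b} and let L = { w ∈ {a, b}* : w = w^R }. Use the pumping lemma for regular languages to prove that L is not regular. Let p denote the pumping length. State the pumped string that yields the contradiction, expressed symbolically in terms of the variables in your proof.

a^{p+k} b a^p

Suppose for contradiction that L is regular, and let p be the pumping length.
Take w = a^p b a^p, a palindrome of length 2p+1 ≥ p.
Write w = xyz as guaranteed by the lemma, with |xy| ≤ p and |y| > 0.
Since the first p symbols of w are all a's and |xy| ≤ p, y lies entirely in the leading a-block: y = a^k for some k with 1 ≤ k ≤ p.
Pump with i = 2: xy^2z = a^{p+k} b a^p. Its reverse is a^p b a^{p+k}, which differs from xy^2z since k ≥ 1. So xy^2z is not a palindrome and xy^2z ∉ L.
Contradiction. Therefore L is not regular.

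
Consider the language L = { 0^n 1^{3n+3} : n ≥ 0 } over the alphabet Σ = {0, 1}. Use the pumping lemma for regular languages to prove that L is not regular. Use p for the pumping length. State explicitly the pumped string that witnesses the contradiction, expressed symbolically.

0^{p+k} 1^{3p+3}

Toward a contradiction, assume L is regular with pumping length p.
Choose w = 0^p 1^{3p+3}, which is in L with |w| = 4p+3 ≥ p.
Write w = xyz as guaranteed by the lemma, with |xy| ≤ p and |y| > 0.
Because |xy| ≤ p and w begins with p copies of 0, we have y = 0^k with 1 ≤ k ≤ p.
Pump with i = 2: xy^2z = 0^{p+k} 1^{3p+3}. For this to lie in L we would need 3p+3 = 3(p+k)+3, which forces k = 0. But k ≥ 1, so xy^2z ∉ L.
This contradicts the pumping lemma, so L is not regular.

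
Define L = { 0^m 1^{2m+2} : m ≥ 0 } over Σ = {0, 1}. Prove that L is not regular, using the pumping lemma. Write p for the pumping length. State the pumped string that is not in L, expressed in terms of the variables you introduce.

0^{p+k} 1^{2p+2}

Toward a contradiction, assume L is regular with pumping length p.
Let w = 0^p 1^{2p+2} ∈ L; note |w| = 3p+2 ≥ p.
The pumping lemma gives a decomposition w = xyz where |xy| ≤ p and y is nonempty.
Because |xy| ≤ p and w begins with p copies of 0, we have y = 0^k with 1 ≤ k ≤ p.
Pump with i = 2: xy^2z = 0^{p+k} 1^{2p+2}. For this to lie in L we would need 2p+2 = 2(p+k)+2, which forces k = 0. But k ≥ 1, so xy^2z ∉ L.
This contradicts the pumping lemma, so L is not regular.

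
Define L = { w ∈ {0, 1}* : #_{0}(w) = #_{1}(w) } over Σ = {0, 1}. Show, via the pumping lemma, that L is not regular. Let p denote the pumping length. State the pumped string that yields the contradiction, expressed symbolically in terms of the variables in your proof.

Assume L is regular. Let p be the pumping length given by the pumping lemma.
Choose w = 0^p 1^p ∈ L with |w| = 2p ≥ p.
Write w = xyz as guaranteed by the lemma, with |xy| ≤ p and y is nonempty.
Since the first p symbols of w are all 0's and |xy| ≤ p, y lies entirely in the leading 0-block: y = 0^k for some k with 1 ≤ k ≤ p.
Pump with i = 2: xy^2z = 0^{p+k} 1^p has p+k occurrences of 0 but only p of 1. Since k ≥ 1 the counts differ, so xy^2z ∉ L.
This is a contradiction; hence L is not regular.

0^{p+k} 1^p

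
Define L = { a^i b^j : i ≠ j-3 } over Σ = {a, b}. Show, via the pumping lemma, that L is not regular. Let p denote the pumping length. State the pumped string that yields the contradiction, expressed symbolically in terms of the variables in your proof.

Assume L is regular. Let p be the pumping length given by the pumping lemma.
Choose w = a^p b^{p+p!+3}. Since p ≠ (p+p!+3)-3 = p+p!, w ∈ L; and |w| ≥ p.
Write w = xyz as guaranteed by the lemma, with |xy| ≤ p and |y| ≥ 1.
Because |xy| ≤ p and w begins with p copies of a, we have y = a^k with 1 ≤ k ≤ p.
Since 1 ≤ k ≤ p, k divides p!; set t = 1 + p!/k. Then xy^t z has p + (p!/k)·k = p + p! copies of a. Now the a-count is p+p! and (b-count)-3 = (p+p!+3)-3 = p+p!, so i ≠ j-3 fails. So xy^t z = a^{p+p!} b^{p+p!+3} ∉ L.
This contradicts the pumping lemma, so L is not regular.

a^{p+p!} b^{p+p!+3}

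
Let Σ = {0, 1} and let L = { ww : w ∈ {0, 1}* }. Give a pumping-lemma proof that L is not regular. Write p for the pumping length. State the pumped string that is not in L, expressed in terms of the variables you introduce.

Assume L is regular. Let p be the pumping length given by the pumping lemma.
Take w = 0^p 1^p 0^p 1^p = uu where u = 0^p1^p; then w ∈ L and |w| = 4p ≥ p.
Write w = xyz as guaranteed by the lemma, with |xy| ≤ p and |y| ≥ 1.
Since the first p symbols of w are all 0's and |xy| ≤ p, y lies entirely in the leading 0-block: y = 0^k for some k with 1 ≤ k ≤ p.
Pump with i = 2: xy^2z = 0^{p+k} 1^p 0^p 1^p, of length 4p+k. Suppose this equals vv. The string starts with 0 and ends with 1, so v does too; thus the boundary between the two copies of v is a 1→0 transition. There is exactly one such transition, at position 2p+k, so |v| = 2p+k and |vv| = 4p+2k ≠ 4p+k since k ≥ 1. So xy^2z ∉ L.
Contradiction. Therefore L is not regular.

0^{p+k} 1^p 0^p 1^p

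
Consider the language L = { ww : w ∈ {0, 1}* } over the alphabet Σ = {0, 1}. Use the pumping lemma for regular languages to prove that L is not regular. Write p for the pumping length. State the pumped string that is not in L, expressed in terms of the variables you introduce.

Toward a contradiction, assume L is regular with pumping length p.
Take w = 0^p 1^p 0^p 1^p = uu where u = 0^p1^p; then w ∈ L and |w| = 4p ≥ p.
By the pumping lemma, w = xyz with |xy| ≤ p and |y| > 0.
The first p characters of w are 0's, so xy (and hence y) consists only of 0's. Write y = 0^k, 1 ≤ k ≤ p.
Pump with i = 2: xy^2z = 0^{p+k} 1^p 0^p 1^p, of length 4p+k. Suppose this equals vv. The string starts with 0 and ends with 1, so v does too; thus the boundary between the two copies of v is a 1→0 transition. There is exactly one such transition, at position 2p+k, so |v| = 2p+k and |vv| = 4p+2k ≠ 4p+k since k ≥ 1. So xy^2z ∉ L.
This is a contradiction; hence L is not regular.

0^{p+k} 1^p 0^p 1^p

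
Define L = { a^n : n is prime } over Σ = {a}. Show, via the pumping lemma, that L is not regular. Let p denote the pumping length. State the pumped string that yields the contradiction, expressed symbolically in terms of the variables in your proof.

Assume L is regular; let p be its pumping constant.
Let q be a prime with q ≥ p+2 (infinitely many primes exist), and take w = a^q ∈ L with |w| = q ≥ p.
The pumping lemma gives a decomposition w = xyz where |xy| ≤ p and |y| ≥ 1.
Then y = a^k for some k with 1 ≤ k ≤ p.
Since 1 ≤ k ≤ p, |xz| = q-k. Pump with i = q+1: |xy^{q+1}z| = (q-k)+(q+1)k = q+qk = q(1+k), which is composite (both factors ≥ 2). So xy^{q+1}z = a^{q(1+k)} ∉ L.
This contradicts the pumping lemma, so L is not regular.

a^{q(1+k)}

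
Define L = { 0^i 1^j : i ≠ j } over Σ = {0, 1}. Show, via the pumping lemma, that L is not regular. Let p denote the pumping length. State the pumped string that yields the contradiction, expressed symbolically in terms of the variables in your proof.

Suppose for contradiction that L is regular, and let p be the pumping length.
Choose w = 0^p 1^{p+p!}. Since p ≠ p+p!, w ∈ L; and |w| ≥ p.
By the pumping lemma, w = xyz with |xy| ≤ p and |y| > 0.
The first p characters of w are 0's, so xy (and hence y) consists only of 0's. Write y = 0^k, 1 ≤ k ≤ p.
Since 1 ≤ k ≤ p, k divides p!; set t = 1 + p!/k. Then xy^t z has p + (p!/k)·k = p + p! copies of 0. Now the 0-count equals the 1-count, so i ≠ j fails. So xy^t z = 0^{p+p!} 1^{p+p!} ∉ L.
This is a contradiction; hence L is not regular.

0^{p+p!} 1^{p+p!}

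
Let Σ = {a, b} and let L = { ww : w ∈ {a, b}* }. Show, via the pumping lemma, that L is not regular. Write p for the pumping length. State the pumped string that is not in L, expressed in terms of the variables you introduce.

Assume L is regular. Let p be the pumping length given by the pumping lemma.
Take w = a^p b^p a^p b^p = uu where u = a^pb^p; then w ∈ L and |w| = 4p ≥ p.
The pumping lemma gives a decomposition w = xyz where |xy| ≤ p and y is nonempty.
Since the first p symbols of w are all a's and |xy| ≤ p, y lies entirely in the leading a-block: y = a^k for some k with 1 ≤ k ≤ p.
Pump with i = 2: xy^2z = a^{p+k} b^p a^p b^p, of length 4p+k. Suppose this equals vv. The string starts with a and ends with b, so v does too; thus the boundary between the two copies of v is a b→a transition. There is exactly one such transition, at position 2p+k, so |v| = 2p+k and |vv| = 4p+2k ≠ 4p+k since k ≥ 1. So xy^2z ∉ L.
This contradicts the pumping lemma, so L is not regular.

a^{p+k} b^p a^p b^p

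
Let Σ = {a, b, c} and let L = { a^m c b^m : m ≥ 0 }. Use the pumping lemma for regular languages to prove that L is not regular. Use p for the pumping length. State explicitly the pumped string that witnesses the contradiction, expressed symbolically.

a^{p+k} c b^p

Assume L is regular; let p be its pumping constant.
Take w = a^p c b^p ∈ L with |w| = 2p+1 ≥ p.
The pumping lemma gives a decomposition w = xyz where |xy| ≤ p and y is nonempty.
Since the first p symbols of w are all a's and |xy| ≤ p, y lies entirely in the leading a-block: y = a^k for some k with 1 ≤ k ≤ p.
Pump with i = 2: xy^2z = a^{p+k} c b^p, which would require p+k = p. But k ≥ 1, so xy^2z ∉ L.
Contradiction. Therefore L is not regular.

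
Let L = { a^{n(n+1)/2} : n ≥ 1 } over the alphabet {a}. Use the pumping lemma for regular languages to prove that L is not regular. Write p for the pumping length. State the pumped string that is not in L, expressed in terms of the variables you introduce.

Assume L is regular; let p be its pumping constant.
Take w = a^{p(p+1)/2} ∈ L with |w| = p(p+1)/2 ≥ p.
By the pumping lemma, w = xyz with |xy| ≤ p and y is nonempty.
Then y = a^k for some k with 1 ≤ k ≤ p.
Pump with i = 2: xy^2z = a^{p(p+1)/2+k}. Since 1 ≤ k ≤ p, p(p+1)/2 < p(p+1)/2+k ≤ p(p+1)/2+p < (p+1)(p+2)/2, so p(p+1)/2+k is strictly between consecutive triangular numbers. So xy^2z ∉ L.
This contradicts the pumping lemma, so L is not regular.

a^{p(p+1)/2+k}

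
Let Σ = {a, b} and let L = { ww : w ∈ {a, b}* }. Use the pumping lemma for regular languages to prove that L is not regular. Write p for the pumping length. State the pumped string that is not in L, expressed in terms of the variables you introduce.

Suppose for contradiction that L is regular, and let p be the pumping length.
Take w = a^p b^p a^p b^p = uu where u = a^pb^p; then w ∈ L and |w| = 4p ≥ p.
The pumping lemma gives a decomposition w = xyz where |xy| ≤ p and |y| ≥ 1.
Since the first p symbols of w are all a's and |xy| ≤ p, y lies entirely in the leading a-block: y = a^k for some k with 1 ≤ k ≤ p.
Pump with i = 2: xy^2z = a^{p+k} b^p a^p b^p, of length 4p+k. Suppose this equals vv. The string starts with a and ends with b, so v does too; thus the boundary between the two copies of v is a b→a transition. There is exactly one such transition, at position 2p+k, so |v| = 2p+k and |vv| = 4p+2k ≠ 4p+k since k ≥ 1. So xy^2z ∉ L.
This contradicts the pumping lemma, so L is not regular.

a^{p+k} b^p a^p b^p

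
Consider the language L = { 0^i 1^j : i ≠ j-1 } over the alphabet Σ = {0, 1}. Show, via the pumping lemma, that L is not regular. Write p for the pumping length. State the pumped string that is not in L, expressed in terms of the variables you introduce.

0^{p+p!} 1^{p+p!+1}

Assume L is regular; let p be its pumping constant.
Choose w = 0^p 1^{p+p!+1}. Since p ≠ (p+p!+1)-1 = p+p!, w ∈ L; and |w| ≥ p.
By the pumping lemma, w = xyz with |xy| ≤ p and y is nonempty.
Because |xy| ≤ p and w begins with p copies of 0, we have y = 0^k with 1 ≤ k ≤ p.
Since 1 ≤ k ≤ p, k divides p!; set t = 1 + p!/k. Then xy^t z has p + (p!/k)·k = p + p! copies of 0. Now the 0-count is p+p! and (1-count)-1 = (p+p!+1)-1 = p+p!, so i ≠ j-1 fails. So xy^t z = 0^{p+p!} 1^{p+p!+1} ∉ L.
This contradicts the pumping lemma, so L is not regular.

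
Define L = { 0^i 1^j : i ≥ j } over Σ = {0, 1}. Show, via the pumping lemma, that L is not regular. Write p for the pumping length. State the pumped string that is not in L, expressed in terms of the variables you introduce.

Toward a contradiction, assume L is regular with pumping length p.
Choose w = 0^p 1^p ∈ L, with |w| = 2p ≥ p.
By the pumping lemma, w = xyz with |xy| ≤ p and y is nonempty.
Since the first p symbols of w are all 0's and |xy| ≤ p, y lies entirely in the leading 0-block: y = 0^k for some k with 1 ≤ k ≤ p.
Consider xy^0z = xz = 0^{p-k} 1^p. Since k ≥ 1, the 0-count p-k is less than p, so i ≥ j fails; thus xz ∉ L.
This is a contradiction; hence L is not regular.

0^{p-k} 1^p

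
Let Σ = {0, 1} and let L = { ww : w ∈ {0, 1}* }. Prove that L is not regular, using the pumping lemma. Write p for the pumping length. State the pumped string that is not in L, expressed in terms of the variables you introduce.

0^{p+k} 1^p 0^p 1^p

Assume L is regular; let p be its pumping constant.
Take w = 0^p 1^p 0^p 1^p = uu where u = 0^p1^p; then w ∈ L and |w| = 4p ≥ p.
Write w = xyz as guaranteed by the lemma, with |xy| ≤ p and y is nonempty.
Because |xy| ≤ p and w begins with p copies of 0, we have y = 0^k with 1 ≤ k ≤ p.
Pump with i = 2: xy^2z = 0^{p+k} 1^p 0^p 1^p, of length 4p+k. Suppose this equals vv. The string starts with 0 and ends with 1, so v does too; thus the boundary between the two copies of v is a 1→0 transition. There is exactly one such transition, at position 2p+k, so |v| = 2p+k and |vv| = 4p+2k ≠ 4p+k since k ≥ 1. So xy^2z ∉ L.
Contradiction. Therefore L is not regular.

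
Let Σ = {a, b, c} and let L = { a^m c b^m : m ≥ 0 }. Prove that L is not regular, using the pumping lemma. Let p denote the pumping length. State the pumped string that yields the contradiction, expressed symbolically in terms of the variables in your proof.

Suppose for contradiction that L is regular, and let p be the pumping length.
Take w = a^p c b^p ∈ L with |w| = 2p+1 ≥ p.
The pumping lemma gives a decomposition w = xyz where |xy| ≤ p and |y| > 0.
Because |xy| ≤ p and w begins with p copies of a, we have y = a^k with 1 ≤ k ≤ p.
Pump with i = 2: xy^2z = a^{p+k} c b^p, which would require p+k = p. But k ≥ 1, so xy^2z ∉ L.
Contradiction. Therefore L is not regular.

a^{p+k} c b^p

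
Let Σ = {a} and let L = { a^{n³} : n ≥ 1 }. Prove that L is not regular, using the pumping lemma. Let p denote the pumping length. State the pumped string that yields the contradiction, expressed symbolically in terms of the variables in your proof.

Toward a contradiction, assume L is regular with pumping length p.
Take w = a^{p³} ∈ L with |w| = p³ ≥ p.
The pumping lemma gives a decomposition w = xyz where |xy| ≤ p and |y| > 0.
Then y = a^k for some k with 1 ≤ k ≤ p.
Pump with i = 2: xy^2z = a^{p³+k}. Since 1 ≤ k ≤ p, p³ < p³+k ≤ p³+p < p³+3p²+3p+1 = (p+1)³, so p³+k is not a perfect cube. So xy^2z ∉ L.
This is a contradiction; hence L is not regular.

a^{p³+k}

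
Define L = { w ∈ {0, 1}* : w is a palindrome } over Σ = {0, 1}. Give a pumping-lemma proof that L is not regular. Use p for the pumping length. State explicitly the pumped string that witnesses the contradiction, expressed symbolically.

0^{p+k} 1 0^p

Suppose for contradiction that L is regular, and let p be the pumping length.
Take w = 0^p 1 0^p, a palindrome of length 2p+1 ≥ p.
By the pumping lemma, w = xyz with |xy| ≤ p and |y| ≥ 1.
Because |xy| ≤ p and w begins with p copies of 0, we have y = 0^k with 1 ≤ k ≤ p.
Pump with i = 2: xy^2z = 0^{p+k} 1 0^p. Its reverse is 0^p 1 0^{p+k}, which differs from xy^2z since k ≥ 1. So xy^2z is not a palindrome and xy^2z ∉ L.
This is a contradiction; hence L is not regular.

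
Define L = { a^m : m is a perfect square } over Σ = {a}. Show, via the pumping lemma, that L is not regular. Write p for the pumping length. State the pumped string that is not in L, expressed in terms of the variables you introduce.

a^{p²+k}

Assume L is regular. Let p be the pumping length given by the pumping lemma.
Take w = a^{p²} ∈ L with |w| = p² ≥ p.
Write w = xyz as guaranteed by the lemma, with |xy| ≤ p and |y| ≥ 1.
Then y = a^k for some k with 1 ≤ k ≤ p.
Pump with i = 2: xy^2z = a^{p²+k}. Since 1 ≤ k ≤ p, p² < p²+k ≤ p²+p < (p+1)², so p²+k lies strictly between consecutive squares and is not a perfect square. So xy^2z ∉ L.
This contradicts the pumping lemma, so L is not regular.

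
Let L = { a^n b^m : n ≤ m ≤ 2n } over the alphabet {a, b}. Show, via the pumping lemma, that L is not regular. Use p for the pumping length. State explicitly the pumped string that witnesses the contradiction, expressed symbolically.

a^{p+k} b^p

Assume L is regular. Let p be the pumping length given by the pumping lemma.
Take w = a^p b^p ∈ L (since p ≤ p ≤ 2p), with |w| = 2p ≥ p.
Write w = xyz as guaranteed by the lemma, with |xy| ≤ p and |y| ≥ 1.
The first p characters of w are a's, so xy (and hence y) consists only of a's. Write y = a^k, 1 ≤ k ≤ p.
Pump with i = 2: xy^2z = a^{p+k} b^p. Now n = p+k > p = m, so the condition n ≤ m fails. Thus xy^2z ∉ L.
This contradicts the pumping lemma, so L is not regular.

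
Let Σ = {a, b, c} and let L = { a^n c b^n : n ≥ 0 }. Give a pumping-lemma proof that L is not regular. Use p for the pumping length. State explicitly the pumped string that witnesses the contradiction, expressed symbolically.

a^{p+k} c b^p

Toward a contradiction, assume L is regular with pumping length p.
Take w = a^p c b^p ∈ L with |w| = 2p+1 ≥ p.
Write w = xyz as guaranteed by the lemma, with |xy| ≤ p and y is nonempty.
Because |xy| ≤ p and w begins with p copies of a, we have y = a^k with 1 ≤ k ≤ p.
Pump with i = 2: xy^2z = a^{p+k} c b^p, which would require p+k = p. But k ≥ 1, so xy^2z ∉ L.
Contradiction. Therefore L is not regular.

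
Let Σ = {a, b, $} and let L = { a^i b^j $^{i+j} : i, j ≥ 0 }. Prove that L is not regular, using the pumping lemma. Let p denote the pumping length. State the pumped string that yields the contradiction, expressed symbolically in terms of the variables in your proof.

a^{p+k} b^p $^{2p}

Toward a contradiction, assume L is regular with pumping length p.
Take w = a^p b^p $^{2p} ∈ L (with i=j=p, i+j=2p), |w| = 4p ≥ p.
By the pumping lemma, w = xyz with |xy| ≤ p and |y| ≥ 1.
Because |xy| ≤ p and w begins with p copies of a, we have y = a^k with 1 ≤ k ≤ p.
Consider xy^2z = a^{p+k} b^p $^{2p}. Now the a- and b-counts sum to 2p+k, but the $-count is 2p ≠ 2p+k. So xy^2z ∉ L.
This is a contradiction; hence L is not regular.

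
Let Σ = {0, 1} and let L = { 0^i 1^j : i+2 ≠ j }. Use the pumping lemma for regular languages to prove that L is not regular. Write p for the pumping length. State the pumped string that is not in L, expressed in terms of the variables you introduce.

Suppose for contradiction that L is regular, and let p be the pumping length.
Choose w = 0^p 1^{p+p!+2}. Since p ≠ (p+p!+2)-2 = p+p!, w ∈ L; and |w| ≥ p.
By the pumping lemma, w = xyz with |xy| ≤ p and |y| ≥ 1.
Because |xy| ≤ p and w begins with p copies of 0, we have y = 0^k with 1 ≤ k ≤ p.
Since 1 ≤ k ≤ p, k divides p!; set t = 1 + p!/k. Then xy^t z has p + (p!/k)·k = p + p! copies of 0. Now the 0-count is p+p! and (1-count)-2 = (p+p!+2)-2 = p+p!, so i+2 ≠ j fails. So xy^t z = 0^{p+p!} 1^{p+p!+2} ∉ L.
This is a contradiction; hence L is not regular.

0^{p+p!} 1^{p+p!+2}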